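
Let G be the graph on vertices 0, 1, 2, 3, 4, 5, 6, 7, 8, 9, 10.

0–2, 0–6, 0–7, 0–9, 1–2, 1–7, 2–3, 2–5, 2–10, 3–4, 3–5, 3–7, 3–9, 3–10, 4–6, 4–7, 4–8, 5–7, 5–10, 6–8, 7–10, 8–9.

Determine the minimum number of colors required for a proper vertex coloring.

3, 5, 7, 10 form a clique, so at least 4 colors are needed.
4 colors suffice: color a → {2, 6, 7, 9}; color b → {0, 1, 3, 8}; color c → {4, 5}; color d → {10}. Each edge has distinct colors on its endpoints.

4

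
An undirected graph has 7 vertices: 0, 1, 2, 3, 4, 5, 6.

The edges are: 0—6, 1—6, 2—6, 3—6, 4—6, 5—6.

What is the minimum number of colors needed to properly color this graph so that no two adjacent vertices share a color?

2

3 and 6 are adjacent, so at least 2 colors are needed.
2 colors suffice: 0=b, 1=b, 2=b, 3=b, 4=b, 5=b, 6=a. Each edge has distinct colors on its endpoints.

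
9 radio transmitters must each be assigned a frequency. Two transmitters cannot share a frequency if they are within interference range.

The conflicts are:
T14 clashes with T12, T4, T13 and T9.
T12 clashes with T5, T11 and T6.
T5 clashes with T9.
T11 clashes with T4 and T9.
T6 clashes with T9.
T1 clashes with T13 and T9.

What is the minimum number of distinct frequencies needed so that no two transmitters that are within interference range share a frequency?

T1 and T9 conflict, so at least 2 frequencies are needed.
A valid assignment using 2 frequencies: T14=2, T12=1, T5=2, T11=2, T6=2, T1=2, T4=1, T13=1, T9=1. Each listed conflict is separated.

2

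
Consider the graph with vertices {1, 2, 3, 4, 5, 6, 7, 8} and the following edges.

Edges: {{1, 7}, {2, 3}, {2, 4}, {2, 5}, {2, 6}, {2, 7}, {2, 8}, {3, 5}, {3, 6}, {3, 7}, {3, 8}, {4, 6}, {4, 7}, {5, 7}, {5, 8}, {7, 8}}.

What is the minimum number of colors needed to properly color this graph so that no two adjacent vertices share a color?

5

2, 3, 5, 7, 8 are pairwise adjacent (a clique of size 5), so at least 5 colors are needed.
A valid assignment using 5 colors: 1=a, 2=a, 3=c, 4=c, 5=e, 6=b, 7=b, 8=d. Each edge has distinct colors on its endpoints.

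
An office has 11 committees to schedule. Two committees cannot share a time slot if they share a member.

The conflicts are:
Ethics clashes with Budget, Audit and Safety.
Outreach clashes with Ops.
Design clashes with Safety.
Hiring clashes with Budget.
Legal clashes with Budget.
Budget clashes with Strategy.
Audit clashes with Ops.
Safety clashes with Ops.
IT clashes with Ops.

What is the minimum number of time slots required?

2

Audit and Ops conflict, so at least 2 time slots are needed.
2 time slots suffice: time slot 1 → {Ethics, Design, Hiring, Legal, Strategy, Ops}; time slot 2 → {Outreach, Budget, Audit, Safety, IT}. No two conflicting committees share a time slot.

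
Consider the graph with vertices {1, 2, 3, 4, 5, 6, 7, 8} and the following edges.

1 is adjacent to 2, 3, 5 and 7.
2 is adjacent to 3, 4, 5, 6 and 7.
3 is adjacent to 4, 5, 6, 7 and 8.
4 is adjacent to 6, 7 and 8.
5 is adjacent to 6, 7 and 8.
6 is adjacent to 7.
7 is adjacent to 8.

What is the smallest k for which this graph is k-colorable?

2, 3, 5, 6, 7 are pairwise adjacent (a clique of size 5), so at least 5 colors are needed.
5 colors suffice: color red → {3}; color blue → {7}; color green → {4, 5}; color yellow → {2, 8}; color purple → {1, 6}. No two adjacent vertices share a color.

5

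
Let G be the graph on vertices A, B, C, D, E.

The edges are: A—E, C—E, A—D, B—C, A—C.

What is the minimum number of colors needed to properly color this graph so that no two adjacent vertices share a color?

A, C, E are mutually adjacent, so at least 3 colors are needed.
3 colors suffice: color red → {C, D}; color blue → {A, B}; color green → {E}. Each edge has distinct colors on its endpoints.

3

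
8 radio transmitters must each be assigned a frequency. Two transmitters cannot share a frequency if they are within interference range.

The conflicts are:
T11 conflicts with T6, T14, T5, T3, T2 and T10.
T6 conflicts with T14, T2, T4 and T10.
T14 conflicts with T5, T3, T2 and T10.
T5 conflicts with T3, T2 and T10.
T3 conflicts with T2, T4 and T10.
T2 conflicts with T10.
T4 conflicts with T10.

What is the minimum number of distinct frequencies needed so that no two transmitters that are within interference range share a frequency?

T11, T14, T5, T3, T2, T10 all conflict with each other, so at least 6 frequencies are needed.
Using 6 frequencies: T11=4, T6=5, T14=3, T5=6, T3=5, T2=2, T4=2, T10=1. No two conflicting transmitters share a frequency.

6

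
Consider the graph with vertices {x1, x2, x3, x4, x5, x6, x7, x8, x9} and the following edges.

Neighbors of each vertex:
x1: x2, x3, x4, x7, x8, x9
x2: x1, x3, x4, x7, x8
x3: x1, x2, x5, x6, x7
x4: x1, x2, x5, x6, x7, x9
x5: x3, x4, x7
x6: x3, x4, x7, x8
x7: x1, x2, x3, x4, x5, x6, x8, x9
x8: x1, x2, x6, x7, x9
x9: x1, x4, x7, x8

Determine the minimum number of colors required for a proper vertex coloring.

4

x1, x7, x8, x9 are pairwise adjacent (a clique of size 4), so at least 4 colors are needed.
4 colors suffice: color 1 → {x7}; color 2 → {x1, x5, x6}; color 3 → {x3, x4, x8}; color 4 → {x2, x9}. No two adjacent vertices share a color.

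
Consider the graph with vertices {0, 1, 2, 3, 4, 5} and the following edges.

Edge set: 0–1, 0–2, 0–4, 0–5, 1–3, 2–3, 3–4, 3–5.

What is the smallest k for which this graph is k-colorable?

2

0 and 5 are adjacent, so at least 2 colors are needed.
2 colors suffice: color a → {0, 3}; color b → {1, 2, 4, 5}. Every edge joins two different colors.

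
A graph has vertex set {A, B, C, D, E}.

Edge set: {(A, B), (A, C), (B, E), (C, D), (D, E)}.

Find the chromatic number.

The cycle A-B-E-D-C-A has odd length 5, so it cannot be 2-colored; at least 3 colors are needed.
3 colors suffice: color 1 → {C, E}; color 2 → {B, D}; color 3 → {A}. No two adjacent vertices share a color.

3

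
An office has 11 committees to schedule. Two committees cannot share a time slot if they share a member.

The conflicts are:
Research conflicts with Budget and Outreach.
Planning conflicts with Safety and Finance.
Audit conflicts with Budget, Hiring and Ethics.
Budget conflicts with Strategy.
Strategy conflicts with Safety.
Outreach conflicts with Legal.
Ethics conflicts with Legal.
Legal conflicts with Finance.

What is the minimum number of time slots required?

2

Legal and Finance conflict, so at least 2 time slots are needed.
2 time slots suffice: time slot 1 → {Research, Planning, Audit, Strategy, Legal}; time slot 2 → {Budget, Outreach, Safety, Hiring, Ethics, Finance}. Each listed conflict is separated.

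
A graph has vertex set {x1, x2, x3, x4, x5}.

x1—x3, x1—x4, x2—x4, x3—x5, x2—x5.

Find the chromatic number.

3

The cycle x3-x5-x2-x4-x1-x3 has odd length 5, so it cannot be 2-colored; at least 3 colors are needed.
3 colors suffice: color red → {x1, x2}; color blue → {x4, x5}; color green → {x3}. No two adjacent vertices share a color.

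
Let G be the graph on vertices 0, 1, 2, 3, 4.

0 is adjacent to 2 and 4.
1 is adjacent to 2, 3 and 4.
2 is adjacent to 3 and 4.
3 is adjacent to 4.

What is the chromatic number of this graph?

4

1, 2, 3, 4 form a clique, so at least 4 colors are needed.
4 colors suffice: color red → {2}; color blue → {4}; color green → {0, 1}; color yellow → {3}. Each edge has distinct colors on its endpoints.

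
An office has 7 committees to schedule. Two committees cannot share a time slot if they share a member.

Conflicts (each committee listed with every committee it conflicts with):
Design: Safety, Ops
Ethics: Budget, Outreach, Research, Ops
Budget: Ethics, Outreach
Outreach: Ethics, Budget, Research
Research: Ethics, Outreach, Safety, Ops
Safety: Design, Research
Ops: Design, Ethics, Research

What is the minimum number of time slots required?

Ethics, Research, Ops pairwise conflict, so at least 3 time slots are needed.
Using 3 time slots: Design=2, Ethics=1, Budget=2, Outreach=3, Research=2, Safety=1, Ops=3. No two conflicting committees share a time slot.

3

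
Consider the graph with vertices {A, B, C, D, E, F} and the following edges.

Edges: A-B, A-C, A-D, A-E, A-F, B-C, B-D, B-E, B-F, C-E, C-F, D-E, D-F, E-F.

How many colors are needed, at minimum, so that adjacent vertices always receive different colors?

A, B, D, E, F form a clique, so at least 5 colors are needed.
5 colors suffice: color 1 → {A}; color 2 → {F}; color 3 → {B}; color 4 → {E}; color 5 → {C, D}. Every edge joins two different colors.

5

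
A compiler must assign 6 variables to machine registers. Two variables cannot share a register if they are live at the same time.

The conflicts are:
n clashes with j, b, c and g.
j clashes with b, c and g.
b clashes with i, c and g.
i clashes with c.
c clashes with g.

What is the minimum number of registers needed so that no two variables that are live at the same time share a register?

5

n, j, b, c, g pairwise conflict, so at least 5 registers are needed.
5 registers suffice: register 1 → {c}; register 2 → {b}; register 3 → {j, i}; register 4 → {g}; register 5 → {n}. Each listed conflict is separated.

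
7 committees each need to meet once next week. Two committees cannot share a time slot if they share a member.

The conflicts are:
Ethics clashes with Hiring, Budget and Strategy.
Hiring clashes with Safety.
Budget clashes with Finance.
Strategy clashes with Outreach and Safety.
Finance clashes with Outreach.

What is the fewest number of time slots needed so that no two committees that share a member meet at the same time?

The cycle Finance-Outreach-Strategy-Ethics-Budget-Finance has odd length 5, so it cannot be 2-colored; at least 3 time slots are needed.
A valid assignment using 3 time slots: Ethics=2, Hiring=1, Budget=1, Strategy=1, Finance=2, Outreach=3, Safety=2. Every pair that conflicts lands in different time slots.

3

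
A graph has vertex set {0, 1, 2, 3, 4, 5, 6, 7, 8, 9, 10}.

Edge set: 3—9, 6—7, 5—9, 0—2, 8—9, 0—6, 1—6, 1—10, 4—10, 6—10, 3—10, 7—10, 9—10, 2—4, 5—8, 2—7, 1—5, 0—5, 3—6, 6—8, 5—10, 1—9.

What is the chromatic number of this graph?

1, 5, 9, 10 form a clique, so at least 4 colors are needed.
A valid assignment using 4 colors: 0=a, 1=d, 2=b, 3=d, 4=c, 5=b, 6=b, 7=c, 8=a, 9=c, 10=a. Each edge has distinct colors on its endpoints.

4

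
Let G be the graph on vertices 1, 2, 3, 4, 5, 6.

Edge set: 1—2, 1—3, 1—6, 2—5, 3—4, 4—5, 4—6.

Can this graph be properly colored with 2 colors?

No

The cycle 5-4-6-1-2-5 has odd length 5, so it cannot be 2-colored; at least 3 colors are needed.
So 2 colors are not enough.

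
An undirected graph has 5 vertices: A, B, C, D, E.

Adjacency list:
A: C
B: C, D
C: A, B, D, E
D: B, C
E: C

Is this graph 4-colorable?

The chromatic number is 3. B, C, D form a triangle, so at least 3 colors are needed.
3 colors suffice: color red → {C}; color blue → {A, D, E}; color green → {B}.
Since 4 ≥ 3, a proper 4-coloring certainly exists.

Yes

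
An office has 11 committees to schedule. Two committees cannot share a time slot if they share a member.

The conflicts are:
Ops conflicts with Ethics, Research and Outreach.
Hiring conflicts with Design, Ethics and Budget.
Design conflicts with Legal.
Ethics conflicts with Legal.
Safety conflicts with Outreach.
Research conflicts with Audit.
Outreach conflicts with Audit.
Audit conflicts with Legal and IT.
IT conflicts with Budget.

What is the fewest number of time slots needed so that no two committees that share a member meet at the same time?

3

The cycle Outreach-Ops-Ethics-Legal-Audit-Outreach has odd length 5, so it cannot be 2-colored; at least 3 time slots are needed.
Using 3 time slots: Ops=2, Hiring=2, Design=1, Ethics=1, Safety=1, Research=3, Outreach=3, Audit=1, Legal=2, IT=2, Budget=1. Every pair that conflicts lands in different time slots.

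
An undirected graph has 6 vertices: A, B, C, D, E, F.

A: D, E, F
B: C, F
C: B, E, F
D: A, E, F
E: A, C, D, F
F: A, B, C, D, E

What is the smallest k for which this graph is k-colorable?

A, D, E, F form a clique, so at least 4 colors are needed.
4 colors suffice: color 1 → {F}; color 2 → {B, E}; color 3 → {C, D}; color 4 → {A}. Each edge has distinct colors on its endpoints.

4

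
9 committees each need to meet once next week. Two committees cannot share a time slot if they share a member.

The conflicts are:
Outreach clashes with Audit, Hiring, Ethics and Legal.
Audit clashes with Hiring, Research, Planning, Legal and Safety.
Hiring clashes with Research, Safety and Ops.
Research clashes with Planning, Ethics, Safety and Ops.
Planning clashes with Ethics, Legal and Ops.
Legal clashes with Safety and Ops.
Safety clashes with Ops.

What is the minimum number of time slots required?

Hiring, Research, Safety, Ops all conflict with each other, so at least 4 time slots are needed.
Using 4 time slots: Outreach=3, Audit=1, Hiring=4, Research=2, Planning=3, Ethics=1, Legal=2, Safety=3, Ops=1. Each listed conflict is separated.

4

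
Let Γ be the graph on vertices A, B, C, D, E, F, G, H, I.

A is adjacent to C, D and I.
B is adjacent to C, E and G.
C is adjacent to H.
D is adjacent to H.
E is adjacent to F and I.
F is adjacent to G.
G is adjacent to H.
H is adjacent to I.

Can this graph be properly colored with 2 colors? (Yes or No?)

The cycle E-F-G-H-I-E has odd length 5, so it cannot be 2-colored; at least 3 colors are needed.
So 2 colors are not enough.

No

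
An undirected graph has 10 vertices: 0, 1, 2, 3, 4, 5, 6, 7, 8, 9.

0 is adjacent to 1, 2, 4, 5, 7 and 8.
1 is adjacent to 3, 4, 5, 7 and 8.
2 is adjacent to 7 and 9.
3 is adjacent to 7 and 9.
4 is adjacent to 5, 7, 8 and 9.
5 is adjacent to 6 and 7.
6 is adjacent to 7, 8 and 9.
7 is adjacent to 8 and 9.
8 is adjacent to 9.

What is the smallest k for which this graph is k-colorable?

5

0, 1, 4, 7, 8 are pairwise adjacent (a clique of size 5), so at least 5 colors are needed.
5 colors suffice: color a → {7}; color b → {0, 9}; color c → {1, 2, 6}; color d → {3, 5, 8}; color e → {4}. No two adjacent vertices share a color.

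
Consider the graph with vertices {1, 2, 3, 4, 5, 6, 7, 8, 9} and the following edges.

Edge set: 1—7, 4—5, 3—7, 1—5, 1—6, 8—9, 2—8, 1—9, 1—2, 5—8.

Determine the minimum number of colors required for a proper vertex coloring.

2

1 and 2 are adjacent, so at least 2 colors are needed.
One proper 2-coloring: 1=red, 2=blue, 3=red, 4=red, 5=blue, 6=blue, 7=blue, 8=red, 9=blue. Every edge joins two different colors.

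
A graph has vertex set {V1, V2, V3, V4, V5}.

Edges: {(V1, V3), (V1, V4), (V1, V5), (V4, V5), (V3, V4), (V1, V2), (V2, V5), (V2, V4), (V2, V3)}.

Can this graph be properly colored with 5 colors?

The chromatic number is 4. V1, V2, V3, V4 are pairwise adjacent (a clique of size 4), so at least 4 colors are needed.
4 colors suffice: color 1 → {V2}; color 2 → {V4}; color 3 → {V1}; color 4 → {V3, V5}.
Since 5 ≥ 4, a proper 5-coloring certainly exists.

Yes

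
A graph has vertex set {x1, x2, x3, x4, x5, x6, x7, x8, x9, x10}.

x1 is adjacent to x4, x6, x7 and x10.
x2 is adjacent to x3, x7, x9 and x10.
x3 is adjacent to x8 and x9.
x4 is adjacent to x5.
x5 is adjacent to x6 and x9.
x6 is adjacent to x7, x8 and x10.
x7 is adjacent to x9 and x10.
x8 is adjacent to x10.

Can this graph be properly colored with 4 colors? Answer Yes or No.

The chromatic number is 4. x1, x6, x7, x10 are mutually adjacent (a clique of size 4), so at least 4 colors are needed.
4 colors suffice: color R → {x4, x9, x10}; color B → {x3, x5, x7}; color G → {x2, x6}; color Y → {x1, x8}.
That is already a proper 4-coloring.

Yes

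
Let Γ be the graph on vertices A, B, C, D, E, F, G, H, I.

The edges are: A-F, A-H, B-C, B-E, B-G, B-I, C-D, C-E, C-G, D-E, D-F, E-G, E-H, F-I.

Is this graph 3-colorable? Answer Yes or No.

B, C, E, G form a clique, so at least 4 colors are needed.
So 3 colors are not enough.

No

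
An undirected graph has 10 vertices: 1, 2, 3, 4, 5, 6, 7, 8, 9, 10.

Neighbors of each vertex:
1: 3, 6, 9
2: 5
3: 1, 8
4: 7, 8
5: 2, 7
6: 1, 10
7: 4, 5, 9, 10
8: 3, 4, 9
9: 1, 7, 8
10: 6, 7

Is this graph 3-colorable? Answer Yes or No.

Yes

The chromatic number is 3. The cycle 1-6-10-7-9-1 has odd length 5, so it cannot be 2-colored; at least 3 colors are needed.
3 colors suffice: color a → {1, 2, 7, 8}; color b → {3, 4, 5, 9, 10}; color c → {6}.
That is already a proper 3-coloring.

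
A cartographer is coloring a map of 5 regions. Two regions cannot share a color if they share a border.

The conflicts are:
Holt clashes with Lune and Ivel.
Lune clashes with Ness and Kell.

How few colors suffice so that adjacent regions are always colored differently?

2

Holt and Lune conflict, so at least 2 colors are needed.
2 colors suffice: color 1 → {Lune, Ivel}; color 2 → {Holt, Ness, Kell}. No two conflicting regions share a color.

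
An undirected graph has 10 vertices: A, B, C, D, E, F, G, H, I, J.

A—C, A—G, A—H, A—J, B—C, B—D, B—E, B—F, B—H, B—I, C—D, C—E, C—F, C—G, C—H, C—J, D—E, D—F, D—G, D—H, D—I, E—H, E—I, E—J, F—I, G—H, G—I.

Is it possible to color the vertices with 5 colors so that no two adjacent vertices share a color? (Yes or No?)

The chromatic number is 5. B, C, D, E, H are pairwise adjacent (a clique of size 5), so at least 5 colors are needed.
5 colors suffice: color red → {C, I}; color blue → {A, D}; color green → {E, F, G}; color yellow → {B, J}; color purple → {H}.
That is already a proper 5-coloring.

Yes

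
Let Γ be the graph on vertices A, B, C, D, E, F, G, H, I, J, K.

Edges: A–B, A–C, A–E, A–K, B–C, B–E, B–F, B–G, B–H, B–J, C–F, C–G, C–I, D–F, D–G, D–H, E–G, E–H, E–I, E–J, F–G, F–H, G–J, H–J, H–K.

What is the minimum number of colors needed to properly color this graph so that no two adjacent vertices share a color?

4

B, E, G, J form a clique, so at least 4 colors are needed.
4 colors suffice: color red → {B, D, I, K}; color blue → {A, G, H}; color green → {C, E}; color yellow → {F, J}. No two adjacent vertices share a color.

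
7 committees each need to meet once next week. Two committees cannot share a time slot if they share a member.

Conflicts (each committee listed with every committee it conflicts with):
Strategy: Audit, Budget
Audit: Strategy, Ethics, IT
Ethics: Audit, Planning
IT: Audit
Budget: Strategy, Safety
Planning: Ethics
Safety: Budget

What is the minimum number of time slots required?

2

Audit and Ethics conflict, so at least 2 time slots are needed.
Using 2 time slots: Strategy=2, Audit=1, Ethics=2, IT=2, Budget=1, Planning=1, Safety=2. Every pair that conflicts lands in different time slots.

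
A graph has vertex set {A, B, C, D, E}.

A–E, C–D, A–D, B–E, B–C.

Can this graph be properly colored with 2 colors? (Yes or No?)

No

The cycle C-D-A-E-B-C has odd length 5, so it cannot be 2-colored; at least 3 colors are needed.
So 2 colors are not enough.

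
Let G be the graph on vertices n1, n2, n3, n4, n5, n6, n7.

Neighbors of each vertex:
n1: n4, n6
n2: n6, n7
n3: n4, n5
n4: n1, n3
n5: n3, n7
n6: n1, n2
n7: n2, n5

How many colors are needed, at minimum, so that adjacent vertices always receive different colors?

3

The cycle n7-n2-n6-n1-n4-n3-n5-n7 has odd length 7, so it cannot be 2-colored; at least 3 colors are needed.
One proper 3-coloring: n1=1, n2=3, n3=1, n4=2, n5=2, n6=2, n7=1. Every edge joins two different colors.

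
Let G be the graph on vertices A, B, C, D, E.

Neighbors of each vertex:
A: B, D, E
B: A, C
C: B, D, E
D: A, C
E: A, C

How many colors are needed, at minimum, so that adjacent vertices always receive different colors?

2

C and D are adjacent, so at least 2 colors are needed.
2 colors suffice: color 1 → {A, C}; color 2 → {B, D, E}. Every edge joins two different colors.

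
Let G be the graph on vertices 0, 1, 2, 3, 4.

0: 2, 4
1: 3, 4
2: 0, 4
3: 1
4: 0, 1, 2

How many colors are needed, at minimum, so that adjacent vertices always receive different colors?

3

0, 2, 4 form a triangle, so at least 3 colors are needed.
3 colors suffice: color a → {3, 4}; color b → {1, 2}; color c → {0}. No two adjacent vertices share a color.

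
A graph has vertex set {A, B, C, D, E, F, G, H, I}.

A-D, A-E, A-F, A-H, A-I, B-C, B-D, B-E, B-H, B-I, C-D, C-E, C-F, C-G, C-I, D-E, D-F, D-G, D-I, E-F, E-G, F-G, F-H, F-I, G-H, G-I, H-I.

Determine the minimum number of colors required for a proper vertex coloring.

C, D, E, F, G are mutually adjacent (a clique of size 5), so at least 5 colors are needed.
A valid assignment using 5 colors: A=4, B=2, C=5, D=1, E=3, F=2, G=4, H=1, I=3. Each edge has distinct colors on its endpoints.

5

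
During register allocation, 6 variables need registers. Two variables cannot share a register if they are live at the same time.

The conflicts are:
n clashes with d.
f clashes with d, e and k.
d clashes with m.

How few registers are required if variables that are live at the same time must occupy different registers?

2

f and e conflict, so at least 2 registers are needed.
Using 2 registers: n=1, f=1, d=2, m=1, e=2, k=2. Every pair that conflicts lands in different registers.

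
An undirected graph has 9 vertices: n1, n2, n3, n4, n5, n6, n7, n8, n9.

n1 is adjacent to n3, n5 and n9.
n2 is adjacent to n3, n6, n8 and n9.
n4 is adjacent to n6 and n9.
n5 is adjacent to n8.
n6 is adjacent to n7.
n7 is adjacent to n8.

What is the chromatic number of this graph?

3

The cycle n2-n8-n5-n1-n3-n2 has odd length 5, so it cannot be 2-colored; at least 3 colors are needed.
3 colors suffice: color 1 → {n1, n2, n4, n7}; color 2 → {n3, n6, n8, n9}; color 3 → {n5}. Each edge has distinct colors on its endpoints.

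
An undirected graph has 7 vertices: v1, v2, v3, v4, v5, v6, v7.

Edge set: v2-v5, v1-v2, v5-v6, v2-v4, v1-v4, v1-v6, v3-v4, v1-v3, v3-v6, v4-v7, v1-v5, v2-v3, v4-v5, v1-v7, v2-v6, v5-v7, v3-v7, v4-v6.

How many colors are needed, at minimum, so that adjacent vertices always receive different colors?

5

v1, v2, v4, v5, v6 form a clique, so at least 5 colors are needed.
One proper 5-coloring: v1=R, v2=Y, v3=P, v4=B, v5=P, v6=G, v7=G. Every edge joins two different colors.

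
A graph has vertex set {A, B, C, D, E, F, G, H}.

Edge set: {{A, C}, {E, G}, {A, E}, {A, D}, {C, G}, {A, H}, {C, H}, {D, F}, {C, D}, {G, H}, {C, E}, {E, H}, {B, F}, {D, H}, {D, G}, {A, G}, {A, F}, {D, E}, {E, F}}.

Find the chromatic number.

6

A, C, D, E, G, H are mutually adjacent (a clique of size 6), so at least 6 colors are needed.
6 colors suffice: color 1 → {B, D}; color 2 → {E}; color 3 → {A}; color 4 → {F, H}; color 5 → {C}; color 6 → {G}. Each edge has distinct colors on its endpoints.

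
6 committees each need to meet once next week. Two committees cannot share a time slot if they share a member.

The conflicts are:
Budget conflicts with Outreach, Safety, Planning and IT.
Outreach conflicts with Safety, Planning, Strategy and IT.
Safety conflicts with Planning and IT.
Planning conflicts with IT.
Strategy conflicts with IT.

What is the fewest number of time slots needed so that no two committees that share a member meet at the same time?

Budget, Outreach, Safety, Planning, IT all conflict with each other, so at least 5 time slots are needed.
5 time slots suffice: time slot 1 → {Outreach}; time slot 2 → {IT}; time slot 3 → {Planning, Strategy}; time slot 4 → {Budget}; time slot 5 → {Safety}. No two conflicting committees share a time slot.

5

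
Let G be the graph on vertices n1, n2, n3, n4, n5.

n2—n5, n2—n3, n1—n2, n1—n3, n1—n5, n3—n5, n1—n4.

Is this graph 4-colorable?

The chromatic number is 4. n1, n2, n3, n5 form a clique, so at least 4 colors are needed.
4 colors suffice: n1=R, n2=G, n3=B, n4=B, n5=Y.
That is already a proper 4-coloring.

Yes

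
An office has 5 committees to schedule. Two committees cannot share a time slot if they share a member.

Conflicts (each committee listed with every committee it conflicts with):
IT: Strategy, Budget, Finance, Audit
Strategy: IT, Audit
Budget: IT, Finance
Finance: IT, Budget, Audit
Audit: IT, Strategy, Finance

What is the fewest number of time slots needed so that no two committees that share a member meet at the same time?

IT, Budget, Finance all conflict with each other, so at least 3 time slots are needed.
3 time slots suffice: time slot 1 → {IT}; time slot 2 → {Strategy, Finance}; time slot 3 → {Budget, Audit}. Each listed conflict is separated.

3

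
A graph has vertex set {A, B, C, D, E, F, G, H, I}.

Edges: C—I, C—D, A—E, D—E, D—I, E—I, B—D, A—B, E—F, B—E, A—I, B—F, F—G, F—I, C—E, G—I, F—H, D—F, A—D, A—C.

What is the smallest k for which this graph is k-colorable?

A, C, D, E, I are mutually adjacent (a clique of size 5), so at least 5 colors are needed.
5 colors suffice: color 1 → {E, G, H}; color 2 → {D}; color 3 → {A, F}; color 4 → {B, I}; color 5 → {C}. Each edge has distinct colors on its endpoints.

5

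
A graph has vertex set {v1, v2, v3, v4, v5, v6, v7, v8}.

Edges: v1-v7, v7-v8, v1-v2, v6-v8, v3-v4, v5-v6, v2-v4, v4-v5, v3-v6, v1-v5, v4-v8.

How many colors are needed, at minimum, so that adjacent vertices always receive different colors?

The cycle v1-v5-v6-v8-v7-v1 has odd length 5, so it cannot be 2-colored; at least 3 colors are needed.
One proper 3-coloring: v1=1, v2=2, v3=2, v4=1, v5=2, v6=1, v7=3, v8=2. Each edge has distinct colors on its endpoints.

3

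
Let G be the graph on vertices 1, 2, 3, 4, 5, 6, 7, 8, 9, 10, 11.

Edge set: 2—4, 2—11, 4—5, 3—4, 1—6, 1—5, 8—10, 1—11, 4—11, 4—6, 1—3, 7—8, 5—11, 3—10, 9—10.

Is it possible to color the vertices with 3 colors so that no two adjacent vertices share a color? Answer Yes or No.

The chromatic number is 3. 1, 5, 11 form a triangle, so at least 3 colors are needed.
3 colors suffice: color a → {1, 4, 7, 10}; color b → {3, 6, 8, 9, 11}; color c → {2, 5}.
That is already a proper 3-coloring.

Yes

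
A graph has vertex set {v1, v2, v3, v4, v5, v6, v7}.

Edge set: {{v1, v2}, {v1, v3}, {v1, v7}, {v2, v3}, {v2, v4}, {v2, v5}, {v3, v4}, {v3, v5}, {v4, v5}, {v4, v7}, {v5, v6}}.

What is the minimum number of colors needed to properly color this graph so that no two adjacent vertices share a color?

v2, v3, v4, v5 are pairwise adjacent (a clique of size 4), so at least 4 colors are needed.
A valid assignment using 4 colors: v1=1, v2=2, v3=4, v4=1, v5=3, v6=1, v7=2. Each edge has distinct colors on its endpoints.

4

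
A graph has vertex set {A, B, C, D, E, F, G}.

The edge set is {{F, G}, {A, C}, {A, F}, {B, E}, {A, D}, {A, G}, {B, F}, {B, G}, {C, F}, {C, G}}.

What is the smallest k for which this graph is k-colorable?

A, C, F, G are pairwise adjacent (a clique of size 4), so at least 4 colors are needed.
4 colors suffice: color red → {D, E, G}; color blue → {A, B}; color green → {F}; color yellow → {C}. Every edge joins two different colors.

4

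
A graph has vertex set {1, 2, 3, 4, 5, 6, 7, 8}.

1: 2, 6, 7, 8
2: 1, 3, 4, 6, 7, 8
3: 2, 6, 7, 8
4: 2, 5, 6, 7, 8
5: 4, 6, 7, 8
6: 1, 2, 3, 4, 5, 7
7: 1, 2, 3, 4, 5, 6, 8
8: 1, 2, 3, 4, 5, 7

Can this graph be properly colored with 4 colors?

The chromatic number is 4. 1, 2, 6, 7 are pairwise adjacent (a clique of size 4), so at least 4 colors are needed.
4 colors suffice: color red → {7}; color blue → {6, 8}; color green → {2, 5}; color yellow → {1, 3, 4}.
That is already a proper 4-coloring.

Yes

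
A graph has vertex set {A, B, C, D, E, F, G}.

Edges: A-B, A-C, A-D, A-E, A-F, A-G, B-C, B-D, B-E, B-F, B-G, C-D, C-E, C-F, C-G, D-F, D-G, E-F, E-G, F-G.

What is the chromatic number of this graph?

6

A, B, C, E, F, G are pairwise adjacent (a clique of size 6), so at least 6 colors are needed.
6 colors suffice: color 1 → {A}; color 2 → {G}; color 3 → {C}; color 4 → {B}; color 5 → {F}; color 6 → {D, E}. Each edge has distinct colors on its endpoints.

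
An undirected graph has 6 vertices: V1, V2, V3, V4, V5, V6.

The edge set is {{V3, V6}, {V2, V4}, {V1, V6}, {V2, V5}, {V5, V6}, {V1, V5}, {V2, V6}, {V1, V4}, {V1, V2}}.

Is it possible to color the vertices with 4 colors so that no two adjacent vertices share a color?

Yes

The chromatic number is 4. V1, V2, V5, V6 form a clique, so at least 4 colors are needed.
4 colors suffice: color R → {V4, V6}; color B → {V2, V3}; color G → {V1}; color Y → {V5}.
That is already a proper 4-coloring.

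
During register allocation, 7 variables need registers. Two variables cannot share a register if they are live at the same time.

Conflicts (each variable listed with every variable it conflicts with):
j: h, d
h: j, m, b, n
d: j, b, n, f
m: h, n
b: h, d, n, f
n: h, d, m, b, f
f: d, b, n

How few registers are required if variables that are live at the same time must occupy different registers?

4

d, b, n, f are mutually in conflict, so at least 4 registers are needed.
Using 4 registers: j=1, h=3, d=3, m=2, b=2, n=1, f=4. No two conflicting variables share a register.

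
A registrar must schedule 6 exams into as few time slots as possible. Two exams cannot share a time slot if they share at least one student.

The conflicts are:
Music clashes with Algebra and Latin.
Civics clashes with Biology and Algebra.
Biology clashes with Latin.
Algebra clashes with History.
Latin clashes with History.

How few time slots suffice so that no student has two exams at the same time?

3

The cycle Civics-Algebra-History-Latin-Biology-Civics has odd length 5, so it cannot be 2-colored; at least 3 time slots are needed.
3 time slots suffice: time slot 1 → {Algebra, Latin}; time slot 2 → {Music, Biology, History}; time slot 3 → {Civics}. Every pair that conflicts lands in different time slots.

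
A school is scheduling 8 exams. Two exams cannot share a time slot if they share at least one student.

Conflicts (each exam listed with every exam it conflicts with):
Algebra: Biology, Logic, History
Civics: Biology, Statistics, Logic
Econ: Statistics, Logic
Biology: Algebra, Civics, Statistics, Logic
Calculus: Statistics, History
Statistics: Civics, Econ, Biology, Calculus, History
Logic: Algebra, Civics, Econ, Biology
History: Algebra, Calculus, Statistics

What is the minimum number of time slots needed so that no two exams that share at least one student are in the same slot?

Civics, Biology, Statistics all conflict with each other, so at least 3 time slots are needed.
Using 3 time slots: Algebra=3, Civics=3, Econ=2, Biology=2, Calculus=3, Statistics=1, Logic=1, History=2. Each listed conflict is separated.

3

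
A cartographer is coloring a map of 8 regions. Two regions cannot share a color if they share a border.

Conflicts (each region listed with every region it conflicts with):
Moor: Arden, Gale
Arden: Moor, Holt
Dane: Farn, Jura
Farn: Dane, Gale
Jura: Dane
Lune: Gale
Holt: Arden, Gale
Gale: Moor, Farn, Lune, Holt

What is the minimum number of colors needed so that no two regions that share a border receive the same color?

Dane and Farn conflict, so at least 2 colors are needed.
A valid assignment using 2 colors: Moor=2, Arden=1, Dane=1, Farn=2, Jura=2, Lune=2, Holt=2, Gale=1. No two conflicting regions share a color.

2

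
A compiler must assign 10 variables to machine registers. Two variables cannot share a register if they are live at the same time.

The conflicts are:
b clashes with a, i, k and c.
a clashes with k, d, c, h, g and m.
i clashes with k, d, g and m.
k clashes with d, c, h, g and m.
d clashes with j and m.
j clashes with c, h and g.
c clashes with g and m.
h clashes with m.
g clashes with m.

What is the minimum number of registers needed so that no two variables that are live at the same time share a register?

5

a, k, c, g, m pairwise conflict, so at least 5 registers are needed.
5 registers suffice: b=2, a=3, i=3, k=1, d=4, j=1, c=5, h=4, g=4, m=2. No two conflicting variables share a register.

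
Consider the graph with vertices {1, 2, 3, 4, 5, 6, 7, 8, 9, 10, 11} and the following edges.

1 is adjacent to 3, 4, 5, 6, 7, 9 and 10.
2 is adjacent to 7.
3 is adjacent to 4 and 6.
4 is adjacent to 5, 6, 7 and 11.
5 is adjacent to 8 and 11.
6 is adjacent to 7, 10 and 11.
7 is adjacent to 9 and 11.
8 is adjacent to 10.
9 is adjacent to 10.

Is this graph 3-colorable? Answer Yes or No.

No

1, 3, 4, 6 are mutually adjacent (a clique of size 4), so at least 4 colors are needed.
So 3 colors are not enough.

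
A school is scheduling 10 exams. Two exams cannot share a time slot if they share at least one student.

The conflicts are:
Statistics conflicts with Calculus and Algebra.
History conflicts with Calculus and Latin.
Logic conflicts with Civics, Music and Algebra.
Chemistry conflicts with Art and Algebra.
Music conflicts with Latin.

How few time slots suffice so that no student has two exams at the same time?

3

The cycle Algebra-Statistics-Calculus-History-Latin-Music-Logic-Algebra has odd length 7, so it cannot be 2-colored; at least 3 time slots are needed.
3 time slots suffice: time slot 1 → {Statistics, History, Logic, Chemistry}; time slot 2 → {Civics, Calculus, Music, Art, Algebra}; time slot 3 → {Latin}. Every pair that conflicts lands in different time slots.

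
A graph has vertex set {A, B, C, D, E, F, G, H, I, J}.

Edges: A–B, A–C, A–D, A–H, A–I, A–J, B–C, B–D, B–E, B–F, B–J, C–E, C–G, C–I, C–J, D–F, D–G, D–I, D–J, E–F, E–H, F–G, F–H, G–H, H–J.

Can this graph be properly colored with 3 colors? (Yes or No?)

A, B, D, J are pairwise adjacent (a clique of size 4), so at least 4 colors are needed.
So 3 colors are not enough.

No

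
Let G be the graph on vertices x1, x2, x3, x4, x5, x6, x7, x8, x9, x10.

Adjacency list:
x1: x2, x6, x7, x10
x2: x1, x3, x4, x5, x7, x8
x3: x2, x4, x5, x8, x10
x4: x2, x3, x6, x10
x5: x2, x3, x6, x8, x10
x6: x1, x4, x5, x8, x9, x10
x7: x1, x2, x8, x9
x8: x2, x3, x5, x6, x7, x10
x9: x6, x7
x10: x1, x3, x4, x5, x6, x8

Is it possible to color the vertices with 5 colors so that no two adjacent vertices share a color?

The chromatic number is 4. x5, x6, x8, x10 form a clique, so at least 4 colors are needed.
One proper 4-coloring: x1=2, x2=3, x3=1, x4=2, x5=4, x6=1, x7=1, x8=2, x9=2, x10=3.
Since 5 ≥ 4, a proper 5-coloring certainly exists.

Yes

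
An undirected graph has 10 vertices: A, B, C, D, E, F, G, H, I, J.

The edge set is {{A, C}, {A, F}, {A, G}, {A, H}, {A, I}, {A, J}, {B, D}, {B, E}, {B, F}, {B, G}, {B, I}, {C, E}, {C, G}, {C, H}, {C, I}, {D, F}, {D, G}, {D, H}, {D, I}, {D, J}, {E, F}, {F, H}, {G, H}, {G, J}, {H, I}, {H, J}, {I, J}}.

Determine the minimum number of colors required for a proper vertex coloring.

A, C, G, H are pairwise adjacent (a clique of size 4), so at least 4 colors are needed.
4 colors suffice: color 1 → {B, H}; color 2 → {F, G, I}; color 3 → {A, D, E}; color 4 → {C, J}. Each edge has distinct colors on its endpoints.

4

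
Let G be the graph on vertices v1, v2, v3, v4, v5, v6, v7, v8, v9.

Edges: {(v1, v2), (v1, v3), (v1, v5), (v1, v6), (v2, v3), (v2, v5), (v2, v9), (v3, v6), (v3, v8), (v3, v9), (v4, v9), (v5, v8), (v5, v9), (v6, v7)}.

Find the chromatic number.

3

v1, v2, v3 form a triangle, so at least 3 colors are needed.
3 colors suffice: color 1 → {v3, v4, v5, v7}; color 2 → {v2, v6, v8}; color 3 → {v1, v9}. Each edge has distinct colors on its endpoints.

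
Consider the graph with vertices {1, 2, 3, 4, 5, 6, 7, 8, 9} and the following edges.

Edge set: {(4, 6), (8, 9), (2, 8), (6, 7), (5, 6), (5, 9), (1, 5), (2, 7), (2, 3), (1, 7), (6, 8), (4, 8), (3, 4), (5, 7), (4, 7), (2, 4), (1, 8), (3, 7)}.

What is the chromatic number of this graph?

2, 3, 4, 7 form a clique, so at least 4 colors are needed.
4 colors suffice: color red → {7, 8}; color blue → {4, 5}; color green → {1, 2, 6, 9}; color yellow → {3}. No two adjacent vertices share a color.

4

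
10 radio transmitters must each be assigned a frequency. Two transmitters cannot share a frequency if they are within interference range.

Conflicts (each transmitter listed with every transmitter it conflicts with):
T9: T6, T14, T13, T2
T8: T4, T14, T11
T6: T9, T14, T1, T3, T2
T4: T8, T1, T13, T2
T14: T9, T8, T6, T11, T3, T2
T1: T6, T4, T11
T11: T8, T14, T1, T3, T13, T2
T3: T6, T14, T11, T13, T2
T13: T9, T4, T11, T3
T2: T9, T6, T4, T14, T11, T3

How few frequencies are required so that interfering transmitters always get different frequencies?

T14, T11, T3, T2 are mutually in conflict, so at least 4 frequencies are needed.
A valid assignment using 4 frequencies: T9=4, T8=2, T6=1, T4=1, T14=3, T1=2, T11=1, T3=4, T13=2, T2=2. No two conflicting transmitters share a frequency.

4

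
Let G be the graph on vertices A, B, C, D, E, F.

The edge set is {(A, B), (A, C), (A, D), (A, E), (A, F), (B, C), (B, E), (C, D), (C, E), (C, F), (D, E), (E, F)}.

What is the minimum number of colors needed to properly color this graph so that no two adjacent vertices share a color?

A, B, C, E form a clique, so at least 4 colors are needed.
4 colors suffice: A=1, B=4, C=3, D=4, E=2, F=4. No two adjacent vertices share a color.

4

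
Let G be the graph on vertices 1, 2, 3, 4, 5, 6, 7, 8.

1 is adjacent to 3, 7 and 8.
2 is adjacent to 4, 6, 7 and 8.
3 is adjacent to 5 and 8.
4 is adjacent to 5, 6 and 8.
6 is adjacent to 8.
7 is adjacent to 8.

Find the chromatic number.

2, 4, 6, 8 are pairwise adjacent (a clique of size 4), so at least 4 colors are needed.
One proper 4-coloring: 1=b, 2=b, 3=c, 4=c, 5=a, 6=d, 7=c, 8=a. Every edge joins two different colors.

4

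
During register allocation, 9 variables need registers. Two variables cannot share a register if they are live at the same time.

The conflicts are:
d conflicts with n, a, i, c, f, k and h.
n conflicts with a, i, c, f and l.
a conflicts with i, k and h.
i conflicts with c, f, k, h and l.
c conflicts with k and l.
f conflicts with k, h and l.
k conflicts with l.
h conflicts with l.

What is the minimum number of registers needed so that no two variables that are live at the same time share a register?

4

n, i, c, l are mutually in conflict, so at least 4 registers are needed.
4 registers suffice: register 1 → {i}; register 2 → {d, l}; register 3 → {n, k, h}; register 4 → {a, c, f}. Each listed conflict is separated.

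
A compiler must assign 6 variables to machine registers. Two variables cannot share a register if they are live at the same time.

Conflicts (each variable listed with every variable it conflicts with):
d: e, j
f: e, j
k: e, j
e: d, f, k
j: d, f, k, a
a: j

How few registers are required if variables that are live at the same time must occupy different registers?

2

j and a conflict, so at least 2 registers are needed.
2 registers suffice: d=2, f=2, k=2, e=1, j=1, a=2. Every pair that conflicts lands in different registers.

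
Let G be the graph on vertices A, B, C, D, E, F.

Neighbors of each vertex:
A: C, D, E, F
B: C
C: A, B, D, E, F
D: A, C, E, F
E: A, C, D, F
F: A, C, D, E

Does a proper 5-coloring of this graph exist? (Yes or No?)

Yes

The chromatic number is 5. A, C, D, E, F are pairwise adjacent (a clique of size 5), so at least 5 colors are needed.
5 colors suffice: color red → {C}; color blue → {B, E}; color green → {A}; color yellow → {D}; color purple → {F}.
That is already a proper 5-coloring.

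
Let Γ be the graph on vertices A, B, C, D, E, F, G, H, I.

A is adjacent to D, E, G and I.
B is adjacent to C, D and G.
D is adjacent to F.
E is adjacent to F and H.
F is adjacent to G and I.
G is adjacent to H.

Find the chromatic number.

A and D are adjacent, so at least 2 colors are needed.
One proper 2-coloring: A=1, B=1, C=2, D=2, E=2, F=1, G=2, H=1, I=2. Each edge has distinct colors on its endpoints.

2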